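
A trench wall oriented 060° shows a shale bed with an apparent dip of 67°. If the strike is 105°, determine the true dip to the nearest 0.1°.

73.3°

β = acute angle between strike 105° and section 060° = 45°.
tan δ = tan α / sin β = tan 67° / sin 45° = 2.3559 / 0.7071 = 3.3317
true dip = arctan 3.3317 = 73.29°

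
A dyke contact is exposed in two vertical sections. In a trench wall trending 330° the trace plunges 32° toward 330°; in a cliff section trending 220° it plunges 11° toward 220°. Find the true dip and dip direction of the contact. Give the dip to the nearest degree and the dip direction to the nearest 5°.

true dip 37°, dip direction 295°

Represent each trace as a vector plunging at its apparent dip toward its trend (east-north-up frame): v₁ = (-0.424, 0.734, -0.530), v₂ = (-0.631, -0.752, -0.191).
Cross product v₁ × v₂ gives the pole to the plane: n ∝ (-0.539, 0.253, 0.782).
tan δ = √(n_x²+n_y²)/n_z = 0.595/0.782, so δ = 37.3°.
Dip direction = atan2(-0.539, 0.253) = 295° (azimuth of n's horizontal projection).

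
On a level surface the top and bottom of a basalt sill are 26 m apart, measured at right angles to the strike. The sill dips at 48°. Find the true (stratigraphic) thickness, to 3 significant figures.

True thickness t = w · sin(dip) = 26 × sin 48°
t = 26 × 0.7431 = 19.322 m

19.3 m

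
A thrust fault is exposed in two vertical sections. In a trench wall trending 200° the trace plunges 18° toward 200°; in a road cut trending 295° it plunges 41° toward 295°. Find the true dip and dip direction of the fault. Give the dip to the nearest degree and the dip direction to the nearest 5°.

true dip 44°, dip direction 270°

The two traces are lines in the plane: v₁ = (sin 200°·cos 18°, cos 200°·cos 18°, −sin 18°), v₂ = (sin 295°·cos 41°, cos 295°·cos 41°, −sin 41°).
The plane normal is n = v₁ × v₂ ∝ (-0.685, 0.002, 0.715).
tan δ = √(n_x²+n_y²)/n_z = 0.685/0.715, so δ = 43.8°.
Dip direction = azimuth of (n_x, n_y) = atan2(-0.685, 0.002) = 270°.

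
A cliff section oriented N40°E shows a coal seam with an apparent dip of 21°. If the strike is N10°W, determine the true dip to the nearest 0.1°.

The section is 50° from the strike.
tan δ = tan α / sin β = tan 21° / sin 50° = 0.3839 / 0.7660 = 0.5011
δ = arctan(0.5011) = 26.62°

26.6°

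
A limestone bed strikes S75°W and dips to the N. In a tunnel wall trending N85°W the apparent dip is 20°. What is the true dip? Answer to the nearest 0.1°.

46.8°

The section is 20° from the strike.
tan(true dip) = tan 20° / sin 20° = 1.0642
true dip = arctan 1.0642 = 46.78°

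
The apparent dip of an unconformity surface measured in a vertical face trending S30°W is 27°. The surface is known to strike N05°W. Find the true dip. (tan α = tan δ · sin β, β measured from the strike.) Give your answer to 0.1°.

41.6°

β = acute angle between strike N05°W and section S30°W = 35°.
tan δ = tan α / sin β = tan 27° / sin 35° = 0.5095 / 0.5736 = 0.8883
true dip = arctan 0.8883 = 41.62°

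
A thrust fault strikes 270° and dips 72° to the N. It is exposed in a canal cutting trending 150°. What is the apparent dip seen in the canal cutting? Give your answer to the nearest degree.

The strike is 270° and the section trends 150°; the acute angle between them is β = 60°.
tan α = tan 72° × sin 60° = 3.0777 × 0.8660 = 2.6654
apparent dip = arctan 2.6654 = 69.43°

69°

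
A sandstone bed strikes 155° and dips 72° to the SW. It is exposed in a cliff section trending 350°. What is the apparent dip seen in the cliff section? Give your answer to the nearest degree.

The strike is 155° and the section trends 350°; the acute angle between them is β = 15°.
tan(apparent dip) = tan 72° · sin 15° = 0.7966
α = arctan(0.7966) = 38.54°

39°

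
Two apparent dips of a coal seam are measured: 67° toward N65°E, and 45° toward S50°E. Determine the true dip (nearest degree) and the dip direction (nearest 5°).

Each apparent-dip line lies in the plane. As unit vectors (x east, y north, z up), v₁ plunges 67°→N65°E and v₂ plunges 45°→S50°E.
The plane normal is n = v₁ × v₂ ∝ (0.535, 0.248, 0.250).
tan δ = √(n_x²+n_y²)/n_z = 0.590/0.250, so δ = 67.0°.
The horizontal component of n points toward azimuth atan2(n_x, n_y) = 65°, the dip direction.

true dip 67°, dip direction 065°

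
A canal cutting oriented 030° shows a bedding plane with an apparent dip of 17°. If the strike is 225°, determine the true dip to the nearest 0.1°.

49.8°

β = acute angle between strike 225° and section 030° = 15°.
tan δ = tan α / sin β = tan 17° / sin 15° = 0.3057 / 0.2588 = 1.1813
true dip = arctan 1.1813 = 49.75°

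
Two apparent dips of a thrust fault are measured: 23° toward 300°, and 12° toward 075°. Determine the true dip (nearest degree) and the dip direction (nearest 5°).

true dip 40°, dip direction 000°

The two traces are lines in the plane: v₁ = (sin 300°·cos 23°, cos 300°·cos 23°, −sin 23°), v₂ = (sin 75°·cos 12°, cos 75°·cos 12°, −sin 12°).
n = v₁ × v₂ = (-0.003, 0.535, 0.637) (taken with n_z > 0).
Dip δ = arctan(|n_h|/n_z) = arctan(0.535/0.637) = 40.0°.
Dip direction = azimuth of (n_x, n_y) = atan2(-0.003, 0.535) = 360°.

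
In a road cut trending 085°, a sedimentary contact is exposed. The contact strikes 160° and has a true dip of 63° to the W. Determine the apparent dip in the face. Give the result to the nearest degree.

62°

Angle between strike (160°) and section (085°): β = 75°.
tan α = tan 63° × sin 75° = 1.9626 × 0.9659 = 1.8957
α = arctan(1.8957) = 62.19°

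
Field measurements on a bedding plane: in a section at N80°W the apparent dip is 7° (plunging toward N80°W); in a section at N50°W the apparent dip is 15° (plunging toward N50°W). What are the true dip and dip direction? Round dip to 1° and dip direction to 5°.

true dip 19°, dip direction 350°

The two traces are lines in the plane: v₁ = (sin 280°·cos 7°, cos 280°·cos 7°, −sin 7°), v₂ = (sin 310°·cos 15°, cos 310°·cos 15°, −sin 15°).
Cross product v₁ × v₂ gives the pole to the plane: n ∝ (-0.031, 0.163, 0.479).
tan δ = √(n_x²+n_y²)/n_z = 0.166/0.479, so δ = 19.1°.
Dip direction = atan2(-0.031, 0.163) = 349° (azimuth of n's horizontal projection).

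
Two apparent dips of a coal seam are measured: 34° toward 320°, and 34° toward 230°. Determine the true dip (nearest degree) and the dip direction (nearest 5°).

Each apparent-dip line lies in the plane. As unit vectors (x east, y north, z up), v₁ plunges 34°→320° and v₂ plunges 34°→230°.
n = v₁ × v₂ = (-0.653, 0.057, 0.687) (taken with n_z > 0).
Dip δ = arctan(|n_h|/n_z) = arctan(0.656/0.687) = 43.6°.
Dip direction = atan2(-0.653, 0.057) = 275° (azimuth of n's horizontal projection).

true dip 44°, dip direction 275°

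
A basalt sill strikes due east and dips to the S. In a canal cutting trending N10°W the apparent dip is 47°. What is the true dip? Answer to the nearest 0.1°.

The section is 80° from the strike.
tan(true dip) = tan 47° / sin 80° = 1.0889
true dip = arctan 1.0889 = 47.44°

47.4°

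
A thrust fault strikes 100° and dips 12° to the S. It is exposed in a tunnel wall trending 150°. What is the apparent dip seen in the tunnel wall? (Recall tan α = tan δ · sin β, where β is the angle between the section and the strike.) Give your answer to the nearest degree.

9°

The section lies 50° from the strike.
tan α = tan 12° × sin 50° = 0.2126 × 0.7660 = 0.1628
apparent dip = arctan 0.1628 = 9.25°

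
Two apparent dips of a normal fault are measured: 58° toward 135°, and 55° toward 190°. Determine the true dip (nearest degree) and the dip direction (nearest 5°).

Each apparent-dip line lies in the plane. As unit vectors (x east, y north, z up), v₁ plunges 58°→135° and v₂ plunges 55°→190°.
n = v₁ × v₂ = (0.172, -0.391, 0.249) (taken with n_z > 0).
True dip = arccos(n_z / |n|) = arccos(0.5032) = 59.8°.
Dip direction = azimuth of (n_x, n_y) = atan2(0.172, -0.391) = 156°.

true dip 60°, dip direction 155°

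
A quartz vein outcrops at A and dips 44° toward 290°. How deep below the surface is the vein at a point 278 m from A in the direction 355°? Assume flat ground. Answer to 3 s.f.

113 m

The hole lies 65° from the dip direction, so the down-dip offset is 278 × cos 65° = 117.49 m.
Depth = down-dip offset × tan(dip) = 117.49 × tan 44° = 117.49 × 0.9657
Depth = 113.46 m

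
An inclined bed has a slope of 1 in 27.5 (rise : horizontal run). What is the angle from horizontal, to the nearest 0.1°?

2.1°

tan θ = 1/27.5 = 0.0364
θ = arctan(0.0364) = 2.08°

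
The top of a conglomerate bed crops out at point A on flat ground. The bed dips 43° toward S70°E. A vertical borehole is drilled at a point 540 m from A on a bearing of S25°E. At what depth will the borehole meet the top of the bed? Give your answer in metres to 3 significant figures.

356 m

The hole lies 45° from the dip direction, so the down-dip offset is 540 × cos 45° = 381.84 m.
Depth = down-dip offset × tan(dip) = 381.84 × tan 43° = 381.84 × 0.9325
Depth = 356.07 m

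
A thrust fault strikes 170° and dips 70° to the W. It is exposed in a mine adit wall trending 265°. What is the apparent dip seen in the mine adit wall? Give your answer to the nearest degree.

The strike is 170° and the section trends 265°; the acute angle between them is β = 85°.
tan α = tan 70° × sin 85° = 2.7475 × 0.9962 = 2.7370
apparent dip = arctan 2.7370 = 69.93°

70°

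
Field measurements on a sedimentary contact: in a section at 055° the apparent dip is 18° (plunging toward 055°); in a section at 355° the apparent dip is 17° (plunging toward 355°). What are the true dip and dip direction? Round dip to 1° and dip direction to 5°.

true dip 20°, dip direction 030°

Represent each trace as a vector plunging at its apparent dip toward its trend (east-north-up frame): v₁ = (0.779, 0.546, -0.309), v₂ = (-0.083, 0.953, -0.292).
The plane normal is n = v₁ × v₂ ∝ (0.135, 0.254, 0.788).
tan δ = √(n_x²+n_y²)/n_z = 0.287/0.788, so δ = 20.0°.
Dip direction = atan2(0.135, 0.254) = 28° (azimuth of n's horizontal projection).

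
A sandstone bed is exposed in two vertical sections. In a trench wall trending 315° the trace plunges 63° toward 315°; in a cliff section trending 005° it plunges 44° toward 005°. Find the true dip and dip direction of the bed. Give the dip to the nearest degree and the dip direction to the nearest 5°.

true dip 63°, dip direction 305°

Represent each trace as a vector plunging at its apparent dip toward its trend (east-north-up frame): v₁ = (-0.321, 0.321, -0.891), v₂ = (0.063, 0.717, -0.695).
n = v₁ × v₂ = (-0.415, 0.279, 0.250) (taken with n_z > 0).
Dip δ = arctan(|n_h|/n_z) = arctan(0.500/0.250) = 63.4°.
Dip direction = azimuth of (n_x, n_y) = atan2(-0.415, 0.279) = 304°.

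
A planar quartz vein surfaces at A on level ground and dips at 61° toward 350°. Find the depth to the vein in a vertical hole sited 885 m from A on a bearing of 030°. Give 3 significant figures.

The hole lies 40° from the dip direction, so the down-dip offset is 885 × cos 40° = 677.95 m.
Depth = down-dip offset × tan(dip) = 677.95 × tan 61° = 677.95 × 1.8040
Depth = 1223.05 m

1220 m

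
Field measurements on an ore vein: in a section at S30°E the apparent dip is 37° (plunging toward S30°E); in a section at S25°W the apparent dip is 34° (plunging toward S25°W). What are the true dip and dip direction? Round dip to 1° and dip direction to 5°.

Each apparent-dip line lies in the plane. As unit vectors (x east, y north, z up), v₁ plunges 37°→S30°E and v₂ plunges 34°→S25°W.
Cross product v₁ × v₂ gives the pole to the plane: n ∝ (0.065, -0.434, 0.542).
True dip = arccos(n_z / |n|) = arccos(0.7772) = 39.0°.
The horizontal component of n points toward azimuth atan2(n_x, n_y) = 171°, the dip direction.

true dip 39°, dip direction 170°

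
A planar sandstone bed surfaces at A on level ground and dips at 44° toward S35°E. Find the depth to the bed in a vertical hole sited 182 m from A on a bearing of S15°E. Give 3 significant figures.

165 m

The hole lies 20° from the dip direction, so the down-dip offset is 182 × cos 20° = 171.02 m.
Depth = down-dip offset × tan(dip) = 171.02 × tan 44° = 171.02 × 0.9657
Depth = 165.16 m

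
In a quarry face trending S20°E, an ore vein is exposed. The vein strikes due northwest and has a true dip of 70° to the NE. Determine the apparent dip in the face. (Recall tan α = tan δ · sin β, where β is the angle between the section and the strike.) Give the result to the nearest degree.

The strike is due northwest and the section trends S20°E; the acute angle between them is β = 25°.
tan(apparent dip) = tan 70° · sin 25° = 1.1611
apparent dip = arctan 1.1611 = 49.26°

49°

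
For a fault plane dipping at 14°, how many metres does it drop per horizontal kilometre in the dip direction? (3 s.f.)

drop per km = 1000 × tan 14° = 1000 × 0.2493

249 m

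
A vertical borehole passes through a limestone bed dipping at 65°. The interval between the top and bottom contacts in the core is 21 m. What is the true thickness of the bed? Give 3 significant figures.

8.87 m

True thickness t = h · cos(dip) = 21 × cos 65°
t = 21 × 0.4226 = 8.875 m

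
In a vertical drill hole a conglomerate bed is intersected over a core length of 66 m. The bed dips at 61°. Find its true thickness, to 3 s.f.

32.0 m

True thickness t = h · cos(dip) = 66 × cos 61°
t = 66 × 0.4848 = 31.997 m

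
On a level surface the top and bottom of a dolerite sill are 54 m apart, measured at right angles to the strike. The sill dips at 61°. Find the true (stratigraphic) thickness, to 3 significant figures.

47.2 m

True thickness t = w · sin(dip) = 54 × sin 61°
t = 54 × 0.8746 = 47.229 m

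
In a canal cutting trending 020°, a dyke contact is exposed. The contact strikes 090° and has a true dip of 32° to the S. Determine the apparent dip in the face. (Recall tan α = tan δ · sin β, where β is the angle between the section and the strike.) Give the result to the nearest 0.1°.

The section lies 70° from the strike.
tan α = tan 32° × sin 70° = 0.6249 × 0.9397 = 0.5872
α = arctan(0.5872) = 30.42°

30.4°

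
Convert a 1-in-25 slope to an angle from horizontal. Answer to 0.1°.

2.3°

tan θ = 1/25 = 0.0400
θ = arctan(0.0400) = 2.29°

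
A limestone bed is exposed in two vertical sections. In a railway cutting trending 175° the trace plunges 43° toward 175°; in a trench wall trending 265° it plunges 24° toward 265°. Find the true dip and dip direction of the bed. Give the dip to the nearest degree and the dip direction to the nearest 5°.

Each apparent-dip line lies in the plane. As unit vectors (x east, y north, z up), v₁ plunges 43°→175° and v₂ plunges 24°→265°.
Cross product v₁ × v₂ gives the pole to the plane: n ∝ (-0.242, -0.647, 0.668).
True dip = arccos(n_z / |n|) = arccos(0.6954) = 45.9°.
Dip direction = atan2(-0.242, -0.647) = 201° (azimuth of n's horizontal projection).

true dip 46°, dip direction 200°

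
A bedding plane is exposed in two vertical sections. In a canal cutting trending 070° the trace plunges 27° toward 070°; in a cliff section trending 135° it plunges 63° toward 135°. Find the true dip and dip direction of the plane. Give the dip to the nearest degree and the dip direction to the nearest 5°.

true dip 63°, dip direction 145°

Represent each trace as a vector plunging at its apparent dip toward its trend (east-north-up frame): v₁ = (0.837, 0.305, -0.454), v₂ = (0.321, -0.321, -0.891).
The plane normal is n = v₁ × v₂ ∝ (0.417, -0.600, 0.367).
True dip = arccos(n_z / |n|) = arccos(0.4483) = 63.4°.
The horizontal component of n points toward azimuth atan2(n_x, n_y) = 145°, the dip direction.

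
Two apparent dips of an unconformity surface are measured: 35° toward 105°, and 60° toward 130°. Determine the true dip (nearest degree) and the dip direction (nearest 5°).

true dip 70°, dip direction 180°

Each apparent-dip line lies in the plane. As unit vectors (x east, y north, z up), v₁ plunges 35°→105° and v₂ plunges 60°→130°.
Cross product v₁ × v₂ gives the pole to the plane: n ∝ (0.001, -0.466, 0.173).
Dip δ = arctan(|n_h|/n_z) = arctan(0.466/0.173) = 69.6°.
The horizontal component of n points toward azimuth atan2(n_x, n_y) = 180°, the dip direction.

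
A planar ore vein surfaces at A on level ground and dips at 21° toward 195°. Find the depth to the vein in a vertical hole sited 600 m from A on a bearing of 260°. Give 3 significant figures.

The hole lies 65° from the dip direction, so the down-dip offset is 600 × cos 65° = 253.57 m.
Depth = down-dip offset × tan(dip) = 253.57 × tan 21° = 253.57 × 0.3839
Depth = 97.34 m

97.3 m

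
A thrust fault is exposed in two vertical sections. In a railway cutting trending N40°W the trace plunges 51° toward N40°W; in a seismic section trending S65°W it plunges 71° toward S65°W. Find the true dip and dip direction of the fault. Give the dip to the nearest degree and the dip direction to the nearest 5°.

Represent each trace as a vector plunging at its apparent dip toward its trend (east-north-up frame): v₁ = (-0.405, 0.482, -0.777), v₂ = (-0.295, -0.138, -0.946).
n = v₁ × v₂ = (-0.563, -0.153, 0.198) (taken with n_z > 0).
Dip δ = arctan(|n_h|/n_z) = arctan(0.583/0.198) = 71.3°.
Dip direction = atan2(-0.563, -0.153) = 255° (azimuth of n's horizontal projection).

true dip 71°, dip direction 255°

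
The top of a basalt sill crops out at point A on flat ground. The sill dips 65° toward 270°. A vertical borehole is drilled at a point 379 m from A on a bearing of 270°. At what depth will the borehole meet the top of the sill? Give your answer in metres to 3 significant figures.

The hole is directly down-dip from the outcrop, so the down-dip offset is 379 m.
Depth = down-dip offset × tan(dip) = 379.00 × tan 65° = 379.00 × 2.1445
Depth = 812.77 m

813 m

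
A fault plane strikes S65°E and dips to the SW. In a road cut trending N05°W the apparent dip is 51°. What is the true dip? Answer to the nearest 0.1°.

55.0°

β = acute angle between strike S65°E and section N05°W = 60°.
tan δ = tan α / sin β = tan 51° / sin 60° = 1.2349 / 0.8660 = 1.4259
true dip = arctan 1.4259 = 54.96°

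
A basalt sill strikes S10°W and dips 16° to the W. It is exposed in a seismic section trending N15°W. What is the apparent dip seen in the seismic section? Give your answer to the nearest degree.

The strike is S10°W and the section trends N15°W; the acute angle between them is β = 25°.
tan α = tan 16° × sin 25° = 0.2867 × 0.4226 = 0.1212
apparent dip = arctan 0.1212 = 6.91°

7°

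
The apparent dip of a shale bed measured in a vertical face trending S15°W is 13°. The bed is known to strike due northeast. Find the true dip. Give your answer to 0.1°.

β = acute angle between strike due northeast and section S15°W = 30°.
tan δ = tan α / sin β = tan 13° / sin 30° = 0.2309 / 0.5000 = 0.4617
true dip = arctan 0.4617 = 24.78°

24.8°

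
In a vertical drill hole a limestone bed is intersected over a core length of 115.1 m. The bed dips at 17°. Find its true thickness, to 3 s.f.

110 m

True thickness t = h · cos(dip) = 115.1 × cos 17°
t = 115.1 × 0.9563 = 110.071 m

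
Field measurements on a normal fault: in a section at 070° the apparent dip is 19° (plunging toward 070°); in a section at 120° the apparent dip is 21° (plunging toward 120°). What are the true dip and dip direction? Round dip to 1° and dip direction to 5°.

The two traces are lines in the plane: v₁ = (sin 70°·cos 19°, cos 70°·cos 19°, −sin 19°), v₂ = (sin 120°·cos 21°, cos 120°·cos 21°, −sin 21°).
n = v₁ × v₂ = (0.268, -0.055, 0.676) (taken with n_z > 0).
True dip = arccos(n_z / |n|) = arccos(0.9270) = 22.0°.
Dip direction = azimuth of (n_x, n_y) = atan2(0.268, -0.055) = 102°.

true dip 22°, dip direction 100°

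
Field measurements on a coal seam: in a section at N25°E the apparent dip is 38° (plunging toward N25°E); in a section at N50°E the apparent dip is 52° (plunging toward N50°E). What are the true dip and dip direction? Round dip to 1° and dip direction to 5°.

true dip 57°, dip direction 085°

The two traces are lines in the plane: v₁ = (sin 25°·cos 38°, cos 25°·cos 38°, −sin 38°), v₂ = (sin 50°·cos 52°, cos 50°·cos 52°, −sin 52°).
n = v₁ × v₂ = (0.319, 0.028, 0.205) (taken with n_z > 0).
True dip = arccos(n_z / |n|) = arccos(0.5391) = 57.4°.
Dip direction = azimuth of (n_x, n_y) = atan2(0.319, 0.028) = 85°.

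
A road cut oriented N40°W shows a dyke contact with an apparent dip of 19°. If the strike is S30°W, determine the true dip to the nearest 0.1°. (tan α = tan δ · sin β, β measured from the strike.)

β = acute angle between strike S30°W and section N40°W = 70°.
tan δ = tan α / sin β = tan 19° / sin 70° = 0.3443 / 0.9397 = 0.3664
δ = arctan(0.3664) = 20.12°

20.1°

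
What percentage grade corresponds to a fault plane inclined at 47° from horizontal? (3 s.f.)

grade % = 100 × tan 47° = 100 × 1.0724

107%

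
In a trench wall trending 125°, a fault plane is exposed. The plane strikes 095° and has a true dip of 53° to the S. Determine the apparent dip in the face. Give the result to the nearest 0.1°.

The section lies 30° from the strike.
tan(apparent dip) = tan 53° · sin 30° = 0.6635
α = arctan(0.6635) = 33.57°

33.6°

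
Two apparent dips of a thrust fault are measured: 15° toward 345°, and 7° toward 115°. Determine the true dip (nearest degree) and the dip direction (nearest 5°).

true dip 25°, dip direction 040°

The two traces are lines in the plane: v₁ = (sin 345°·cos 15°, cos 345°·cos 15°, −sin 15°), v₂ = (sin 115°·cos 7°, cos 115°·cos 7°, −sin 7°).
n = v₁ × v₂ = (0.222, 0.263, 0.734) (taken with n_z > 0).
True dip = arccos(n_z / |n|) = arccos(0.9053) = 25.1°.
The horizontal component of n points toward azimuth atan2(n_x, n_y) = 40°, the dip direction.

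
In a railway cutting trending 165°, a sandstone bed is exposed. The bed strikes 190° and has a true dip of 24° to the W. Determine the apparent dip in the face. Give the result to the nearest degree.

11°

The section lies 25° from the strike.
tan α = tan 24° × sin 25° = 0.4452 × 0.4226 = 0.1882
apparent dip = arctan 0.1882 = 10.66°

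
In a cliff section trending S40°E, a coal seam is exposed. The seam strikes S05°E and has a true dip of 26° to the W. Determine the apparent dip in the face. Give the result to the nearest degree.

The strike is S05°E and the section trends S40°E; the acute angle between them is β = 35°.
tan(apparent dip) = tan 26° · sin 35° = 0.2798
apparent dip = arctan 0.2798 = 15.63°

16°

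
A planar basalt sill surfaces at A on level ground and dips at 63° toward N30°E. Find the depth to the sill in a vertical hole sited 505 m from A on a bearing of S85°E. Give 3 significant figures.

419 m

The hole lies 65° from the dip direction, so the down-dip offset is 505 × cos 65° = 213.42 m.
Depth = down-dip offset × tan(dip) = 213.42 × tan 63° = 213.42 × 1.9626
Depth = 418.86 m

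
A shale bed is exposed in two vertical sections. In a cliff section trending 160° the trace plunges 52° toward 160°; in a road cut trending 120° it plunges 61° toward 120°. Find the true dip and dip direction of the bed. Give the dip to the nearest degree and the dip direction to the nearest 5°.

The two traces are lines in the plane: v₁ = (sin 160°·cos 52°, cos 160°·cos 52°, −sin 52°), v₂ = (sin 120°·cos 61°, cos 120°·cos 61°, −sin 61°).
n = v₁ × v₂ = (0.315, -0.147, 0.192) (taken with n_z > 0).
Dip δ = arctan(|n_h|/n_z) = arctan(0.347/0.192) = 61.1°.
Dip direction = azimuth of (n_x, n_y) = atan2(0.315, -0.147) = 115°.

true dip 61°, dip direction 115°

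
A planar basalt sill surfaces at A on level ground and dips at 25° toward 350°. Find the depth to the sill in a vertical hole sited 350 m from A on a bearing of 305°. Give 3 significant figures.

The hole lies 45° from the dip direction, so the down-dip offset is 350 × cos 45° = 247.49 m.
Depth = down-dip offset × tan(dip) = 247.49 × tan 25° = 247.49 × 0.4663
Depth = 115.41 m

115 m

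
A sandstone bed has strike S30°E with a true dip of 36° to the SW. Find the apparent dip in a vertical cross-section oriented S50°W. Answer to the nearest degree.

The section lies 80° from the strike.
tan α = tan 36° × sin 80° = 0.7265 × 0.9848 = 0.7155
α = arctan(0.7155) = 35.58°

36°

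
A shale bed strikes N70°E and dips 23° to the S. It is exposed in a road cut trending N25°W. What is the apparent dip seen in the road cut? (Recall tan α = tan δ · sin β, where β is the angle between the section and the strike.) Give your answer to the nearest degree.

The strike is N70°E and the section trends N25°W; the acute angle between them is β = 85°.
tan(apparent dip) = tan 23° · sin 85° = 0.4229
apparent dip = arctan 0.4229 = 22.92°

23°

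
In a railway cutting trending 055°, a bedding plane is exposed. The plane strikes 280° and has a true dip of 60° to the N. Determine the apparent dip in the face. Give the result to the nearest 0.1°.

The strike is 280° and the section trends 055°; the acute angle between them is β = 45°.
tan(apparent dip) = tan 60° · sin 45° = 1.2247
α = arctan(1.2247) = 50.77°

50.8°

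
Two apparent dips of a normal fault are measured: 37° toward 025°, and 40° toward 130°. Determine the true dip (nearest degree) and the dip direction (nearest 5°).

Represent each trace as a vector plunging at its apparent dip toward its trend (east-north-up frame): v₁ = (0.338, 0.724, -0.602), v₂ = (0.587, -0.492, -0.643).
n = v₁ × v₂ = (0.762, 0.136, 0.591) (taken with n_z > 0).
True dip = arccos(n_z / |n|) = arccos(0.6070) = 52.6°.
The horizontal component of n points toward azimuth atan2(n_x, n_y) = 80°, the dip direction.

true dip 53°, dip direction 080°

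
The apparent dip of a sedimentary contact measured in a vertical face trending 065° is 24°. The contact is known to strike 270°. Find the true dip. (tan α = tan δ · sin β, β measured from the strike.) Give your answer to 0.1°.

β = acute angle between strike 270° and section 065° = 25°.
tan(true dip) = tan 24° / sin 25° = 1.0535
δ = arctan(1.0535) = 46.49°

46.5°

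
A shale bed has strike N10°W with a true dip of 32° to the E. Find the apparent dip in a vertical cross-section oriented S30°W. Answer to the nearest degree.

22°

The section lies 40° from the strike.
tan α = tan 32° × sin 40° = 0.6249 × 0.6428 = 0.4017
α = arctan(0.4017) = 21.88°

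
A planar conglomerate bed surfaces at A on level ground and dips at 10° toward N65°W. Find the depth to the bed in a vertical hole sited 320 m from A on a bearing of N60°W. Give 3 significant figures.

56.2 m

The hole lies 5° from the dip direction, so the down-dip offset is 320 × cos 5° = 318.78 m.
Depth = down-dip offset × tan(dip) = 318.78 × tan 10° = 318.78 × 0.1763
Depth = 56.21 m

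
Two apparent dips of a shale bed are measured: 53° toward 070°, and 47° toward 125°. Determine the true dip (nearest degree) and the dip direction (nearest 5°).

true dip 54°, dip direction 085°

Represent each trace as a vector plunging at its apparent dip toward its trend (east-north-up frame): v₁ = (0.566, 0.206, -0.799), v₂ = (0.559, -0.391, -0.731).
n = v₁ × v₂ = (0.463, 0.033, 0.336) (taken with n_z > 0).
Dip δ = arctan(|n_h|/n_z) = arctan(0.464/0.336) = 54.1°.
Dip direction = atan2(0.463, 0.033) = 86° (azimuth of n's horizontal projection).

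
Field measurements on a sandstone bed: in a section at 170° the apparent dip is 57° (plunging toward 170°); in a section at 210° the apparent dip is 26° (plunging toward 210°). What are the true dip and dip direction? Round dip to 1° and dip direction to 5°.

The two traces are lines in the plane: v₁ = (sin 170°·cos 57°, cos 170°·cos 57°, −sin 57°), v₂ = (sin 210°·cos 26°, cos 210°·cos 26°, −sin 26°).
Cross product v₁ × v₂ gives the pole to the plane: n ∝ (0.418, -0.418, 0.315).
True dip = arccos(n_z / |n|) = arccos(0.4699) = 62.0°.
Dip direction = atan2(0.418, -0.418) = 135° (azimuth of n's horizontal projection).

true dip 62°, dip direction 135°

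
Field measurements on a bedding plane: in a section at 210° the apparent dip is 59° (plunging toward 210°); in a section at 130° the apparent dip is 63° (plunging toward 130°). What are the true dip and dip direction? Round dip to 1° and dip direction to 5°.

true dip 67°, dip direction 165°

Represent each trace as a vector plunging at its apparent dip toward its trend (east-north-up frame): v₁ = (-0.258, -0.446, -0.857), v₂ = (0.348, -0.292, -0.891).
Cross product v₁ × v₂ gives the pole to the plane: n ∝ (0.147, -0.528, 0.230).
tan δ = √(n_x²+n_y²)/n_z = 0.548/0.230, so δ = 67.2°.
The horizontal component of n points toward azimuth atan2(n_x, n_y) = 164°, the dip direction.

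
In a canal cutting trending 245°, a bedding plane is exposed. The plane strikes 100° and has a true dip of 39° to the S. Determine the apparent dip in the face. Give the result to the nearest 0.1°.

24.9°

The section lies 35° from the strike.
tan α = tan 39° × sin 35° = 0.8098 × 0.5736 = 0.4645
apparent dip = arctan 0.4645 = 24.91°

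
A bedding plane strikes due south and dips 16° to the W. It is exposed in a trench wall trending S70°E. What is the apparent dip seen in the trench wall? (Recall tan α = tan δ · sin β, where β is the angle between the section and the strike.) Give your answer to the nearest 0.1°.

15.1°

The strike is due south and the section trends S70°E; the acute angle between them is β = 70°.
tan(apparent dip) = tan 16° · sin 70° = 0.2695
apparent dip = arctan 0.2695 = 15.08°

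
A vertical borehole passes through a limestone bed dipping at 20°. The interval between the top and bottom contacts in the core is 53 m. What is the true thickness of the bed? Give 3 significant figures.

True thickness t = h · cos(dip) = 53 × cos 20°
t = 53 × 0.9397 = 49.804 m

49.8 m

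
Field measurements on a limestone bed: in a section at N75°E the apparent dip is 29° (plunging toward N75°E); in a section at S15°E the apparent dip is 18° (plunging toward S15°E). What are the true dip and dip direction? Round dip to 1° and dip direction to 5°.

true dip 33°, dip direction 105°

Represent each trace as a vector plunging at its apparent dip toward its trend (east-north-up frame): v₁ = (0.845, 0.226, -0.485), v₂ = (0.246, -0.919, -0.309).
n = v₁ × v₂ = (0.515, -0.142, 0.832) (taken with n_z > 0).
Dip δ = arctan(|n_h|/n_z) = arctan(0.534/0.832) = 32.7°.
Dip direction = atan2(0.515, -0.142) = 105° (azimuth of n's horizontal projection).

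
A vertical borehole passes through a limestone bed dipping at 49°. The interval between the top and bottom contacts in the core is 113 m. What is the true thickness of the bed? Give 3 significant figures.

74.1 m

True thickness t = h · cos(dip) = 113 × cos 49°
t = 113 × 0.6561 = 74.135 m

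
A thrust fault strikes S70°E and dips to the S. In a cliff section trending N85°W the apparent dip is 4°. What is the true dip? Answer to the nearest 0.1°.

15.1°

The section is 15° from the strike.
tan δ = tan α / sin β = tan 4° / sin 15° = 0.0699 / 0.2588 = 0.2702
δ = arctan(0.2702) = 15.12°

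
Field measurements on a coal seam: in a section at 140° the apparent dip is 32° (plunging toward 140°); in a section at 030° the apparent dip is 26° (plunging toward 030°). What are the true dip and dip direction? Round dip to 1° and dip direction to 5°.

true dip 44°, dip direction 090°

Each apparent-dip line lies in the plane. As unit vectors (x east, y north, z up), v₁ plunges 32°→140° and v₂ plunges 26°→030°.
The plane normal is n = v₁ × v₂ ∝ (0.697, 0.001, 0.716).
tan δ = √(n_x²+n_y²)/n_z = 0.697/0.716, so δ = 44.2°.
Dip direction = azimuth of (n_x, n_y) = atan2(0.697, 0.001) = 90°.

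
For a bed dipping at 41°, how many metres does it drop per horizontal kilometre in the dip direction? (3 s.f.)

869 m

drop per km = 1000 × tan 41° = 1000 × 0.8693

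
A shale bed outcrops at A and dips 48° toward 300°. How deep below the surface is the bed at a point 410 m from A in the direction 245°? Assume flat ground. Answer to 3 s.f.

The hole lies 55° from the dip direction, so the down-dip offset is 410 × cos 55° = 235.17 m.
Depth = down-dip offset × tan(dip) = 235.17 × tan 48° = 235.17 × 1.1106
Depth = 261.18 m

261 m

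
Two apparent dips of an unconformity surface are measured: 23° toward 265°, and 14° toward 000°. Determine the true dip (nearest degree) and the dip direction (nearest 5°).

Each apparent-dip line lies in the plane. As unit vectors (x east, y north, z up), v₁ plunges 23°→265° and v₂ plunges 14°→000°.
The plane normal is n = v₁ × v₂ ∝ (-0.399, 0.222, 0.890).
tan δ = √(n_x²+n_y²)/n_z = 0.456/0.890, so δ = 27.1°.
The horizontal component of n points toward azimuth atan2(n_x, n_y) = 299°, the dip direction.

true dip 27°, dip direction 300°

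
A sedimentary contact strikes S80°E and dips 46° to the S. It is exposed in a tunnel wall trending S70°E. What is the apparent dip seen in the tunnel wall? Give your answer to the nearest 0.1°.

10.2°

Angle between strike (S80°E) and section (S70°E): β = 10°.
tan(apparent dip) = tan 46° · sin 10° = 0.1798
apparent dip = arctan 0.1798 = 10.19°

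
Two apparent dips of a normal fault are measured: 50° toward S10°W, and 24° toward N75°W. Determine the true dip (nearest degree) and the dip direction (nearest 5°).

Represent each trace as a vector plunging at its apparent dip toward its trend (east-north-up frame): v₁ = (-0.112, -0.633, -0.766), v₂ = (-0.882, 0.236, -0.407).
The plane normal is n = v₁ × v₂ ∝ (-0.439, -0.631, 0.585).
True dip = arccos(n_z / |n|) = arccos(0.6059) = 52.7°.
Dip direction = atan2(-0.439, -0.631) = 215° (azimuth of n's horizontal projection).

true dip 53°, dip direction 215°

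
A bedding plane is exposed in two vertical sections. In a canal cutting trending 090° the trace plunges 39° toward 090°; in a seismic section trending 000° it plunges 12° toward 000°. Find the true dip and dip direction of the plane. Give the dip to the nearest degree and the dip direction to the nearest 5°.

true dip 40°, dip direction 075°

The two traces are lines in the plane: v₁ = (sin 90°·cos 39°, cos 90°·cos 39°, −sin 39°), v₂ = (sin 0°·cos 12°, cos 0°·cos 12°, −sin 12°).
Cross product v₁ × v₂ gives the pole to the plane: n ∝ (0.616, 0.162, 0.760).
True dip = arccos(n_z / |n|) = arccos(0.7668) = 39.9°.
The horizontal component of n points toward azimuth atan2(n_x, n_y) = 75°, the dip direction.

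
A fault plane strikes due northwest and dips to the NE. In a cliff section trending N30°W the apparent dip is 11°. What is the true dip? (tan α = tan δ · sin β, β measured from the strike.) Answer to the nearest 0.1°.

36.9°

The section is 15° from the strike.
tan δ = tan α / sin β = tan 11° / sin 15° = 0.1944 / 0.2588 = 0.7510
δ = arctan(0.7510) = 36.91°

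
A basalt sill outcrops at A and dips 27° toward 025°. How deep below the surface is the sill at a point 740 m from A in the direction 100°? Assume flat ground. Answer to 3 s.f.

The hole lies 75° from the dip direction, so the down-dip offset is 740 × cos 75° = 191.53 m.
Depth = down-dip offset × tan(dip) = 191.53 × tan 27° = 191.53 × 0.5095
Depth = 97.59 m

97.6 m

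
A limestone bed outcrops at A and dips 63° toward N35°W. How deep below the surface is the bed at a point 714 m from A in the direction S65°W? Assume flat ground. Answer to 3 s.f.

243 m

The hole lies 80° from the dip direction, so the down-dip offset is 714 × cos 80° = 123.98 m.
Depth = down-dip offset × tan(dip) = 123.98 × tan 63° = 123.98 × 1.9626
Depth = 243.33 m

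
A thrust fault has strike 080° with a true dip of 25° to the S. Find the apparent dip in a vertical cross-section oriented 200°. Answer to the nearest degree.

The section lies 60° from the strike.
tan α = tan 25° × sin 60° = 0.4663 × 0.8660 = 0.4038
α = arctan(0.4038) = 21.99°

22°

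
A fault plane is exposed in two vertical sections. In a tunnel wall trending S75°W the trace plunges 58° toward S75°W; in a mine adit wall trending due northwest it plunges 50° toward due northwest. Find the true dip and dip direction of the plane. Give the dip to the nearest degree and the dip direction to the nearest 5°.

true dip 59°, dip direction 270°

The two traces are lines in the plane: v₁ = (sin 255°·cos 58°, cos 255°·cos 58°, −sin 58°), v₂ = (sin 315°·cos 50°, cos 315°·cos 50°, −sin 50°).
The plane normal is n = v₁ × v₂ ∝ (-0.491, 0.007, 0.295).
Dip δ = arctan(|n_h|/n_z) = arctan(0.491/0.295) = 59.0°.
Dip direction = atan2(-0.491, 0.007) = 271° (azimuth of n's horizontal projection).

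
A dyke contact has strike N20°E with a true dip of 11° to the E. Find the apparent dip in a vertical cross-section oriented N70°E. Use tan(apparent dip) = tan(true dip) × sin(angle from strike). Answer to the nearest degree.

The section lies 50° from the strike.
tan(apparent dip) = tan 11° · sin 50° = 0.1489
apparent dip = arctan 0.1489 = 8.47°

8°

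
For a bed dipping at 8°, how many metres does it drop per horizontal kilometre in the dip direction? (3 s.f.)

drop per km = 1000 × tan 8° = 1000 × 0.1405

141 m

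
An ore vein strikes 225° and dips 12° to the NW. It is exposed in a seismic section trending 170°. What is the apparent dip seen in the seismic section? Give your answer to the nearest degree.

The strike is 225° and the section trends 170°; the acute angle between them is β = 55°.
tan(apparent dip) = tan 12° · sin 55° = 0.1741
α = arctan(0.1741) = 9.88°

10°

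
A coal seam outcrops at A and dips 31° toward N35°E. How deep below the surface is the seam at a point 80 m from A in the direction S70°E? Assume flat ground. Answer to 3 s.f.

12.4 m

The hole lies 75° from the dip direction, so the down-dip offset is 80 × cos 75° = 20.71 m.
Depth = down-dip offset × tan(dip) = 20.71 × tan 31° = 20.71 × 0.6009
Depth = 12.44 m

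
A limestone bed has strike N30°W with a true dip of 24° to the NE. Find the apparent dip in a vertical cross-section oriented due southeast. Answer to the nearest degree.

7°

Angle between strike (N30°W) and section (due southeast): β = 15°.
tan(apparent dip) = tan 24° · sin 15° = 0.1152
apparent dip = arctan 0.1152 = 6.57°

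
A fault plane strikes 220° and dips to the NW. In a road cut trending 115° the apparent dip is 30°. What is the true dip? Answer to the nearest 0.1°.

30.9°

β = acute angle between strike 220° and section 115° = 75°.
tan δ = tan α / sin β = tan 30° / sin 75° = 0.5774 / 0.9659 = 0.5977
true dip = arctan 0.5977 = 30.87°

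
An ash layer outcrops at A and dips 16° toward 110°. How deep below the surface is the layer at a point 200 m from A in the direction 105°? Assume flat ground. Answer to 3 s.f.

The hole lies 5° from the dip direction, so the down-dip offset is 200 × cos 5° = 199.24 m.
Depth = down-dip offset × tan(dip) = 199.24 × tan 16° = 199.24 × 0.2867
Depth = 57.13 m

57.1 m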